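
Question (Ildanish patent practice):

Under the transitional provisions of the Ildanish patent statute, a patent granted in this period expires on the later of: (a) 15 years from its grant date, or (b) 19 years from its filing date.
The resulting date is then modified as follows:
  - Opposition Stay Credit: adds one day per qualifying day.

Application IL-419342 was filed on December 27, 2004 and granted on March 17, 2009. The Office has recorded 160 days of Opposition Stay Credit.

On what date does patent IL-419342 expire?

(a) grant + 15 years → 17 March 2024.
(b) filing + 19 years → 27 December 2023.
Later of the two: 17 March 2024.
Opposition Stay Credit: +160 days → 24 August 2024.

2024-08-24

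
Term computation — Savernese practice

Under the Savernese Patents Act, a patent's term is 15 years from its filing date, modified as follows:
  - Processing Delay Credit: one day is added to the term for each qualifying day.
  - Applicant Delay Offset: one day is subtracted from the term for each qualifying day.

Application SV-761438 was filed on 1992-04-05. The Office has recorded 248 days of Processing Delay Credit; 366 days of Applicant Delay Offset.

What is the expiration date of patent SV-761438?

Base term: filing date + 15 years → 5 April 2007.
Processing Delay Credit: +248 days → 9 December 2007.
Applicant Delay Offset: −366 days → 8 December 2006.

2006-12-08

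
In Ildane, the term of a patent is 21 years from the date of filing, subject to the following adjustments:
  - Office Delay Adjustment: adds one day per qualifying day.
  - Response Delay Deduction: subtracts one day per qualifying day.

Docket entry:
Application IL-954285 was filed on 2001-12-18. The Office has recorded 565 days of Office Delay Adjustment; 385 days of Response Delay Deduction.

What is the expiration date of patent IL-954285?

Base term: filing date + 21 years → 18 December 2022.
Office Delay Adjustment: +565 days → 5 July 2024.
Response Delay Deduction: −385 days → 16 June 2023.

2023-06-16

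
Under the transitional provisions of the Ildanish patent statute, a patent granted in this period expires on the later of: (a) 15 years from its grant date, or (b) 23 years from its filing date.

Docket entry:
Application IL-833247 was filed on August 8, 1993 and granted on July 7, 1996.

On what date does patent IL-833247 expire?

2016-08-08

(a) grant + 15 years → 7 July 2011.
(b) filing + 23 years → 8 August 2016.
Later of the two: 8 August 2016.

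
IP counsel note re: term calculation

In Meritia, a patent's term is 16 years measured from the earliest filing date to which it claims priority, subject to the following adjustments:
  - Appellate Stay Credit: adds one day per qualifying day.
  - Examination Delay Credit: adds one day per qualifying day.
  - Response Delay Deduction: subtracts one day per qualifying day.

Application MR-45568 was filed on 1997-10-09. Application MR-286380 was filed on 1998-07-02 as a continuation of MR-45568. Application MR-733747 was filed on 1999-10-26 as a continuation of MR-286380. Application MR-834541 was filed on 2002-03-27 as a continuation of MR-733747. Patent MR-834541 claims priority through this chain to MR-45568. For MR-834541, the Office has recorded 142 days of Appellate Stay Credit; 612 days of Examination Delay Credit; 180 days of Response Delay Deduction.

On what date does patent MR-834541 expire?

2015-05-06

Earliest priority filing: 9 October 1997.
Base term: 9 October 1997 + 16 years → 9 October 2013.
Appellate Stay Credit: +142 days → 28 February 2014.
Examination Delay Credit: +612 days → 2 November 2015.
Response Delay Deduction: −180 days → 6 May 2015.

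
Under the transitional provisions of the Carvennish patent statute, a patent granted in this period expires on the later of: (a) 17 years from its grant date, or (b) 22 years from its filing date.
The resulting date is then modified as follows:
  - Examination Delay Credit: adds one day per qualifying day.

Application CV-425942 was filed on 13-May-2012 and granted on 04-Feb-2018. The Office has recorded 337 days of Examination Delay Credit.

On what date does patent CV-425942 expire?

(a) grant + 17 years → 4 February 2035.
(b) filing + 22 years → 13 May 2034.
Later of the two: 4 February 2035.
Examination Delay Credit: +337 days → 7 January 2036.

January 7, 2036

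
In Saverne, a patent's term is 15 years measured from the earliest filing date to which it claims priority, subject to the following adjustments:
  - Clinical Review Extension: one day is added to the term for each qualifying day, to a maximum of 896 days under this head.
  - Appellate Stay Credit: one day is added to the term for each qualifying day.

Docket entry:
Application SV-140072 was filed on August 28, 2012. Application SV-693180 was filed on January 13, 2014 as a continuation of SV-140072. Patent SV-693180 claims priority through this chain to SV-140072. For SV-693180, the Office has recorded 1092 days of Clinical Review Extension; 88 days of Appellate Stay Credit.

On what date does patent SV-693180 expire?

Earliest priority filing: 28 August 2012.
Base term: 28 August 2012 + 15 years → 28 August 2027.
Clinical Review Extension: 1092 days claimed exceeds the 896-day cap, so +896 days → 9 February 2030.
Appellate Stay Credit: +88 days → 8 May 2030.

2030-05-08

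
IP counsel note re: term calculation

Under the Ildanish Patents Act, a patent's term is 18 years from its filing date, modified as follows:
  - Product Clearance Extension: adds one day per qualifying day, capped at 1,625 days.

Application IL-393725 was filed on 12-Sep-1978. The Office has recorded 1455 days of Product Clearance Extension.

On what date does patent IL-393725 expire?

Base term: filing date + 18 years → 12 September 1996.
Product Clearance Extension: 1455 days (within the 1625-day cap) → +1455 days → 6 September 2000.

2000-09-06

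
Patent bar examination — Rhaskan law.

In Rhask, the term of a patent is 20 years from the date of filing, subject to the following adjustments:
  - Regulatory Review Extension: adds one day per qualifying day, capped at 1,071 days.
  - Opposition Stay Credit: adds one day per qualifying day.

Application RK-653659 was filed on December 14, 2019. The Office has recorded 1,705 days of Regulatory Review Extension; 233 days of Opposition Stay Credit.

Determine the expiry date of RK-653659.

2043-07-10

Base term: filing date + 20 years → 14 December 2039.
Regulatory Review Extension: 1705 days claimed exceeds the 1071-day cap, so +1071 days → 19 November 2042.
Opposition Stay Credit: +233 days → 10 July 2043.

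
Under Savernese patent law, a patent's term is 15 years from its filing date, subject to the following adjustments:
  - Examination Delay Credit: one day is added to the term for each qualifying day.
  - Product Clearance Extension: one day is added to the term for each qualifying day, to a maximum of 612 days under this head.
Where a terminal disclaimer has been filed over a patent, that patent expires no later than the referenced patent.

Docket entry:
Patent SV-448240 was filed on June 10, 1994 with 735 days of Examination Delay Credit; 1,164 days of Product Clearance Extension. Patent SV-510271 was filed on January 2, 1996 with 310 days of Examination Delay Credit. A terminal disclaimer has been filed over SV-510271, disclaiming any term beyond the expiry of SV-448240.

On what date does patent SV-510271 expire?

Natural term of SV-510271:
  Base: filing + 15 years → 2 January 2011.
  Examination Delay Credit: +310 days → 8 November 2011.
Expiry of referenced patent SV-448240:
  Base: filing + 15 years → 10 June 2009.
  Examination Delay Credit: +735 days → 15 June 2011.
  Product Clearance Extension: 1164 days claimed exceeds the 612-day cap, so +612 days → 16 February 2013.
Terminal disclaimer: SV-510271 expires on the earlier of 8 November 2011 and 16 February 2013.

November 8, 2011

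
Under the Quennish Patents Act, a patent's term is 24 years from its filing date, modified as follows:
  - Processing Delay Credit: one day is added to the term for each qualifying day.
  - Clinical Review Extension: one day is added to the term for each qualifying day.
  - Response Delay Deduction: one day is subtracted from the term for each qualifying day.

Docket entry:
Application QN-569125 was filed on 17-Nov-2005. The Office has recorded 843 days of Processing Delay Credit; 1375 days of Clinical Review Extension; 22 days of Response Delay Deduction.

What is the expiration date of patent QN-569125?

Base term: filing date + 24 years → 17 November 2029.
Processing Delay Credit: +843 days → 9 March 2032.
Clinical Review Extension: +1375 days → 14 December 2035.
Response Delay Deduction: −22 days → 22 November 2035.

2035-11-22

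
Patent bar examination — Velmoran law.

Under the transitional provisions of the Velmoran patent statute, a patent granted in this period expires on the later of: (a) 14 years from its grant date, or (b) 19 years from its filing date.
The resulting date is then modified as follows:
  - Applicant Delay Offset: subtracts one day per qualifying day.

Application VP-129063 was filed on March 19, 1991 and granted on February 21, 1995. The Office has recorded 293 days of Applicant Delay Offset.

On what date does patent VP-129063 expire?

2009-05-30

(a) grant + 14 years → 21 February 2009.
(b) filing + 19 years → 19 March 2010.
Later of the two: 19 March 2010.
Applicant Delay Offset: −293 days → 30 May 2009.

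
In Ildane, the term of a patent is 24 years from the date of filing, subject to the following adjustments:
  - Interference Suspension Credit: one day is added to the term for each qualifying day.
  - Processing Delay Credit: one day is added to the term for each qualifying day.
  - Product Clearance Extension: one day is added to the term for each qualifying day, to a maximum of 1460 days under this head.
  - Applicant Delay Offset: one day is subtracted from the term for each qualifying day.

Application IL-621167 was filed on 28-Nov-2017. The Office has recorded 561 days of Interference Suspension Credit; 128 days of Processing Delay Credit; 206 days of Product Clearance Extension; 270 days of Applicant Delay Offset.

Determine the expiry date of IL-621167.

August 15, 2043

Base term: filing date + 24 years → 28 November 2041.
Interference Suspension Credit: +561 days → 12 June 2043.
Processing Delay Credit: +128 days → 18 October 2043.
Product Clearance Extension: 206 days (within the 1460-day cap) → +206 days → 11 May 2044.
Applicant Delay Offset: −270 days → 15 August 2043.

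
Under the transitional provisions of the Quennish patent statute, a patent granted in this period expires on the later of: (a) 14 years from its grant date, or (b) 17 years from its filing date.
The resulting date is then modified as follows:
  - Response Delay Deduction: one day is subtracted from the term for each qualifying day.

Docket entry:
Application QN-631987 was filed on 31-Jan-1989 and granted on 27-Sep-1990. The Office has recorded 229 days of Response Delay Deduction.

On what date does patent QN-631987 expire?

(a) grant + 14 years → 27 September 2004.
(b) filing + 17 years → 31 January 2006.
Later of the two: 31 January 2006.
Response Delay Deduction: −229 days → 16 June 2005.

June 16, 2005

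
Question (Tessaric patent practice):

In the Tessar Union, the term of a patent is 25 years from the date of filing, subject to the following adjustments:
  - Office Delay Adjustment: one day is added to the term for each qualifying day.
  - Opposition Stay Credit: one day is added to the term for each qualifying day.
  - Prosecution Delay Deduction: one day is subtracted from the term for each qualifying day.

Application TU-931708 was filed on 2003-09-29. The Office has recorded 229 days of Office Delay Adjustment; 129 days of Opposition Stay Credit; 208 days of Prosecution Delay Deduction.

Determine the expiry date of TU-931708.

Base term: filing date + 25 years → 29 September 2028.
Office Delay Adjustment: +229 days → 16 May 2029.
Opposition Stay Credit: +129 days → 22 September 2029.
Prosecution Delay Deduction: −208 days → 26 February 2029.

February 26, 2029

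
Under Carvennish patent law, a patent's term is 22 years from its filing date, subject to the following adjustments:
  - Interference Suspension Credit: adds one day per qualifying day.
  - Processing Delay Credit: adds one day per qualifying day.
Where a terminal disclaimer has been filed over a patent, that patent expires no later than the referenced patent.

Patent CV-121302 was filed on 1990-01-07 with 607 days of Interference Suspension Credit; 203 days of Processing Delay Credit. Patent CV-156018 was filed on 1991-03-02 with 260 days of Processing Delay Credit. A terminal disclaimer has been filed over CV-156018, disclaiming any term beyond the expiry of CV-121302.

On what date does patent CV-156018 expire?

Natural term of CV-156018:
  Base: filing + 22 years → 2 March 2013.
  Processing Delay Credit: +260 days → 17 November 2013.
Expiry of referenced patent CV-121302:
  Base: filing + 22 years → 7 January 2012.
  Interference Suspension Credit: +607 days → 5 September 2013.
  Processing Delay Credit: +203 days → 27 March 2014.
Terminal disclaimer: CV-156018 expires on the earlier of 17 November 2013 and 27 March 2014.

November 17, 2013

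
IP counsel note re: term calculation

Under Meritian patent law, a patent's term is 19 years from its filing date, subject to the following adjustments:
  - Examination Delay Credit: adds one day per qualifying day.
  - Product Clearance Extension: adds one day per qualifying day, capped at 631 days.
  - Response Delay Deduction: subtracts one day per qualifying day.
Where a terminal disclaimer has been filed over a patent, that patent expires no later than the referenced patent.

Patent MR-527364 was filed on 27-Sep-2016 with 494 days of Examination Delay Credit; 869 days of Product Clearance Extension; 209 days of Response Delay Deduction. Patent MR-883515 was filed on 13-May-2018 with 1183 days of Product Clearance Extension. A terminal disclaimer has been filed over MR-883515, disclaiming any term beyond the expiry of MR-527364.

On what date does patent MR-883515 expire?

2038-03-31

Natural term of MR-883515:
  Base: filing + 19 years → 13 May 2037.
  Product Clearance Extension: 1183 days claimed exceeds the 631-day cap, so +631 days → 3 February 2039.
Expiry of referenced patent MR-527364:
  Base: filing + 19 years → 27 September 2035.
  Examination Delay Credit: +494 days → 2 February 2037.
  Product Clearance Extension: 869 days claimed exceeds the 631-day cap, so +631 days → 26 October 2038.
  Response Delay Deduction: −209 days → 31 March 2038.
Terminal disclaimer: MR-883515 expires on the earlier of 3 February 2039 and 31 March 2038.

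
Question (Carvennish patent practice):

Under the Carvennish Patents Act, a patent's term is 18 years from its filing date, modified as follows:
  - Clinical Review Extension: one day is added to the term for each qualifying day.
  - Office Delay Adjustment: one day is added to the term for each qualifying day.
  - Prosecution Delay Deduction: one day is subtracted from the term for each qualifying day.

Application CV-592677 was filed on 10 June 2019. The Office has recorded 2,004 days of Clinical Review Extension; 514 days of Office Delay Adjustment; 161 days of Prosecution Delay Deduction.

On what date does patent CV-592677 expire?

November 23, 2043

Base term: filing date + 18 years → 10 June 2037.
Clinical Review Extension: +2004 days → 5 December 2042.
Office Delay Adjustment: +514 days → 2 May 2044.
Prosecution Delay Deduction: −161 days → 23 November 2043.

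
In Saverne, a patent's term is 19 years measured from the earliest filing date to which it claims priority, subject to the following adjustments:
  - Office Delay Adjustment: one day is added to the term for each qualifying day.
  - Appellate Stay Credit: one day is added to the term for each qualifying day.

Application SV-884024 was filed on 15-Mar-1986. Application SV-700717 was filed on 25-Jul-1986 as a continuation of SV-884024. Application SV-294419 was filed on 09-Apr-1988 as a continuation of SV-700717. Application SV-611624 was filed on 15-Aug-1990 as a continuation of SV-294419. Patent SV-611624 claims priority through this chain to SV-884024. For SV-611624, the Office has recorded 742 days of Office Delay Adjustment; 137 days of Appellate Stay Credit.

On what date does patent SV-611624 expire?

August 11, 2007

Earliest priority filing: 15 March 1986.
Base term: 15 March 1986 + 19 years → 15 March 2005.
Office Delay Adjustment: +742 days → 27 March 2007.
Appellate Stay Credit: +137 days → 11 August 2007.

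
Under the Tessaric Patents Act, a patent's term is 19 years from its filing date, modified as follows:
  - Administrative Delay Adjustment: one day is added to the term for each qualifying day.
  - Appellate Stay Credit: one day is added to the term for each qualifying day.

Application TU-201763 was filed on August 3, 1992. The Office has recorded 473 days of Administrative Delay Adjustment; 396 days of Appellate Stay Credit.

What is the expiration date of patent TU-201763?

Base term: filing date + 19 years → 3 August 2011.
Administrative Delay Adjustment: +473 days → 18 November 2012.
Appellate Stay Credit: +396 days → 19 December 2013.

2013-12-19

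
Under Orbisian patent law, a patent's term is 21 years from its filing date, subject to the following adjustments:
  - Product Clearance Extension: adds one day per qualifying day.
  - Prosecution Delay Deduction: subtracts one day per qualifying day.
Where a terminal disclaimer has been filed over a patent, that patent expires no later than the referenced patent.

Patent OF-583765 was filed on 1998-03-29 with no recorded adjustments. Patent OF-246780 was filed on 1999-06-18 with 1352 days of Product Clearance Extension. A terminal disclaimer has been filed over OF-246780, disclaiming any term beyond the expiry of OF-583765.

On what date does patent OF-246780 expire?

March 29, 2019

Natural term of OF-246780:
  Base: filing + 21 years → 18 June 2020.
  Product Clearance Extension: +1352 days → 1 March 2024.
Expiry of referenced patent OF-583765:
  Base: filing + 21 years → 29 March 2019.
Terminal disclaimer: OF-246780 expires on the earlier of 1 March 2024 and 29 March 2019.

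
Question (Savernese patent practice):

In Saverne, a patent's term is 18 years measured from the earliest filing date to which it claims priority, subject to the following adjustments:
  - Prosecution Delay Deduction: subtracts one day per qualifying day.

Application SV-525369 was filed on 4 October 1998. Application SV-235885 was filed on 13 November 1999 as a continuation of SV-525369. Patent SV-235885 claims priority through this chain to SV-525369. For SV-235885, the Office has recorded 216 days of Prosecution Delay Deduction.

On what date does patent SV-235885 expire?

Earliest priority filing: 4 October 1998.
Base term: 4 October 1998 + 18 years → 4 October 2016.
Prosecution Delay Deduction: −216 days → 2 March 2016.

2016-03-02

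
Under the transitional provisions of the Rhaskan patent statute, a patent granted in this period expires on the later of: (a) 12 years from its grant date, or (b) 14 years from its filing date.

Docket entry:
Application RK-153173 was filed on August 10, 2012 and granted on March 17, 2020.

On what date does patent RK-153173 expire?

March 17, 2032

(a) grant + 12 years → 17 March 2032.
(b) filing + 14 years → 10 August 2026.
Later of the two: 17 March 2032.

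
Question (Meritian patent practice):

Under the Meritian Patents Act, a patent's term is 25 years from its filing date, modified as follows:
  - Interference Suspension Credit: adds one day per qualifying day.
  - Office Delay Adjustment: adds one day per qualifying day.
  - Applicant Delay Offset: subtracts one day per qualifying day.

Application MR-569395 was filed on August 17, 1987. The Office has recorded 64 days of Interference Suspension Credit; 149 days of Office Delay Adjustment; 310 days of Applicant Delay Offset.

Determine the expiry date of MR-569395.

Base term: filing date + 25 years → 17 August 2012.
Interference Suspension Credit: +64 days → 20 October 2012.
Office Delay Adjustment: +149 days → 18 March 2013.
Applicant Delay Offset: −310 days → 12 May 2012.

May 12, 2012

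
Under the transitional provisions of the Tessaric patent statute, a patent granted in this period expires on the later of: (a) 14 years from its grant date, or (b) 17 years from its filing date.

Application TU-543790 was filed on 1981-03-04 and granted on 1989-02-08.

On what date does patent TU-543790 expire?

2003-02-08

(a) grant + 14 years → 8 February 2003.
(b) filing + 17 years → 4 March 1998.
Later of the two: 8 February 2003.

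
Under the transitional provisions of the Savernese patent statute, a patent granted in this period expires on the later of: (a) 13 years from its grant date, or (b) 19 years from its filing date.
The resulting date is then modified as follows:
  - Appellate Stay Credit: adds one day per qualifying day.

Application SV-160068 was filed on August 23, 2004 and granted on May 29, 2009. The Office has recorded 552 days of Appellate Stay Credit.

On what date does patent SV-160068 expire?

(a) grant + 13 years → 29 May 2022.
(b) filing + 19 years → 23 August 2023.
Later of the two: 23 August 2023.
Appellate Stay Credit: +552 days → 25 February 2025.

February 25, 2025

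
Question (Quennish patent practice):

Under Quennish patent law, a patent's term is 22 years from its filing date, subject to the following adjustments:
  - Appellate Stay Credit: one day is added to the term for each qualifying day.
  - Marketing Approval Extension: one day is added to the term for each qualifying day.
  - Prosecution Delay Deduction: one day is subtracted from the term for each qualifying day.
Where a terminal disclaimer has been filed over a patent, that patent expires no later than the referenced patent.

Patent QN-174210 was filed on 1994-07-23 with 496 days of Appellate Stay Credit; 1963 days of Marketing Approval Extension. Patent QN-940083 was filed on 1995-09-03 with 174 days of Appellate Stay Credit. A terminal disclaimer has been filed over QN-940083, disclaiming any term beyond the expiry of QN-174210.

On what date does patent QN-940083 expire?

2018-02-24

Natural term of QN-940083:
  Base: filing + 22 years → 3 September 2017.
  Appellate Stay Credit: +174 days → 24 February 2018.
Expiry of referenced patent QN-174210:
  Base: filing + 22 years → 23 July 2016.
  Appellate Stay Credit: +496 days → 1 December 2017.
  Marketing Approval Extension: +1963 days → 17 April 2023.
Terminal disclaimer: QN-940083 expires on the earlier of 24 February 2018 and 17 April 2023.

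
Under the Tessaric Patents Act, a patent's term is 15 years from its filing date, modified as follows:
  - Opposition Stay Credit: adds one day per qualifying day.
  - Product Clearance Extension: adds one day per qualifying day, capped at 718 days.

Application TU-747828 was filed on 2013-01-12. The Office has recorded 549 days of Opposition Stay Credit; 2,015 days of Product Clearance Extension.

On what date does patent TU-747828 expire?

July 2, 2031

Base term: filing date + 15 years → 12 January 2028.
Opposition Stay Credit: +549 days → 14 July 2029.
Product Clearance Extension: 2015 days claimed exceeds the 718-day cap, so +718 days → 2 July 2031.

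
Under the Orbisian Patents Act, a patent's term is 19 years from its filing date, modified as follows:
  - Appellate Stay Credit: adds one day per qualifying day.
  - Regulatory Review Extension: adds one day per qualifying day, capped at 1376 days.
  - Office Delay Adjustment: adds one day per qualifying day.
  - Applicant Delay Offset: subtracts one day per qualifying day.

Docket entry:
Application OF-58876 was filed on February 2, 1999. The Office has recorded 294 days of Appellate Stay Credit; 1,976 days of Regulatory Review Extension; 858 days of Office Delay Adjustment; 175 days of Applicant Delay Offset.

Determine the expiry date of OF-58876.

Base term: filing date + 19 years → 2 February 2018.
Appellate Stay Credit: +294 days → 23 November 2018.
Regulatory Review Extension: 1976 days claimed exceeds the 1376-day cap, so +1376 days → 30 August 2022.
Office Delay Adjustment: +858 days → 4 January 2025.
Applicant Delay Offset: −175 days → 13 July 2024.

2024-07-13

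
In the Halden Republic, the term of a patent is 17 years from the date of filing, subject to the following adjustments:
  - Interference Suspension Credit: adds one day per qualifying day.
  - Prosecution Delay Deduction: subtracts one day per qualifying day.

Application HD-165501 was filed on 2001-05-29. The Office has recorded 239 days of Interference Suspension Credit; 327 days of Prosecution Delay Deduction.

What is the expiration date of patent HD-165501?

Base term: filing date + 17 years → 29 May 2018.
Interference Suspension Credit: +239 days → 23 January 2019.
Prosecution Delay Deduction: −327 days → 2 March 2018.

2018-03-02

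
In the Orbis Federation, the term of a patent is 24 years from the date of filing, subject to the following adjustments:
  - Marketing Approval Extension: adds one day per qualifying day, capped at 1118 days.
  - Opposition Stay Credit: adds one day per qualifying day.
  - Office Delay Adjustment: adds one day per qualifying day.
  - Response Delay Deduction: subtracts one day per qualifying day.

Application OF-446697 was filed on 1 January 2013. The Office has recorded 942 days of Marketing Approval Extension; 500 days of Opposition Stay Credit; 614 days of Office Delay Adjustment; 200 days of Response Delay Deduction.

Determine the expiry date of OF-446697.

Base term: filing date + 24 years → 1 January 2037.
Marketing Approval Extension: 942 days (within the 1118-day cap) → +942 days → 1 August 2039.
Opposition Stay Credit: +500 days → 13 December 2040.
Office Delay Adjustment: +614 days → 19 August 2042.
Response Delay Deduction: −200 days → 31 January 2042.

2042-01-31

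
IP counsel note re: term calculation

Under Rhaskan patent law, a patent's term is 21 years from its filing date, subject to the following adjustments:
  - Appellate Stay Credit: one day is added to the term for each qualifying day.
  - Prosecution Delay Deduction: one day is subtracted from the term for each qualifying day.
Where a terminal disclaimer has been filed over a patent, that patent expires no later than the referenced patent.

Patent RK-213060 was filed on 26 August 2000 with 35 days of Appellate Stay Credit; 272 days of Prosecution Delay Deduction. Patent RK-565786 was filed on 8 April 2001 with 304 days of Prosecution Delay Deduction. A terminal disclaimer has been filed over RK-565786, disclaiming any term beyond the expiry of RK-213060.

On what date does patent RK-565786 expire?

Natural term of RK-565786:
  Base: filing + 21 years → 8 April 2022.
  Prosecution Delay Deduction: −304 days → 8 June 2021.
Expiry of referenced patent RK-213060:
  Base: filing + 21 years → 26 August 2021.
  Appellate Stay Credit: +35 days → 30 September 2021.
  Prosecution Delay Deduction: −272 days → 1 January 2021.
Terminal disclaimer: RK-565786 expires on the earlier of 8 June 2021 and 1 January 2021.

January 1, 2021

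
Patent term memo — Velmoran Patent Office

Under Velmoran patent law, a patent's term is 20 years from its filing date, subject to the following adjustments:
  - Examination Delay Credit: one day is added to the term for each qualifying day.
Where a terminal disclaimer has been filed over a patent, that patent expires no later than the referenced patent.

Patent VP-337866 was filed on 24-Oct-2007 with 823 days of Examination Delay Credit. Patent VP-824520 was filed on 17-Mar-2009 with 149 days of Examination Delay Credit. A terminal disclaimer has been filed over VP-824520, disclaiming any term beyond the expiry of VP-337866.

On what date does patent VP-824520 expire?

Natural term of VP-824520:
  Base: filing + 20 years → 17 March 2029.
  Examination Delay Credit: +149 days → 13 August 2029.
Expiry of referenced patent VP-337866:
  Base: filing + 20 years → 24 October 2027.
  Examination Delay Credit: +823 days → 24 January 2030.
Terminal disclaimer: VP-824520 expires on the earlier of 13 August 2029 and 24 January 2030.

2029-08-13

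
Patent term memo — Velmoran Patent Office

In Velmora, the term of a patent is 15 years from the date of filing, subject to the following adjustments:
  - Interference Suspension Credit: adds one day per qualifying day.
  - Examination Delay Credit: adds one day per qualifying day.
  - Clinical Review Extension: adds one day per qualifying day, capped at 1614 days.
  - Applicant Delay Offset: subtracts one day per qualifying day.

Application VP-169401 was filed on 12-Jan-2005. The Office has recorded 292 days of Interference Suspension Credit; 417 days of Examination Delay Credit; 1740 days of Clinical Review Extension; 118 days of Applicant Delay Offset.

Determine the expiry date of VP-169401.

2026-01-25

Base term: filing date + 15 years → 12 January 2020.
Interference Suspension Credit: +292 days → 30 October 2020.
Examination Delay Credit: +417 days → 21 December 2021.
Clinical Review Extension: 1740 days claimed exceeds the 1614-day cap, so +1614 days → 23 May 2026.
Applicant Delay Offset: −118 days → 25 January 2026.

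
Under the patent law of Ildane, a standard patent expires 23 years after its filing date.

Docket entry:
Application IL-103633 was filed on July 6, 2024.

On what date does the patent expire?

July 6, 2047

Filing date + 23 years → 6 July 2047.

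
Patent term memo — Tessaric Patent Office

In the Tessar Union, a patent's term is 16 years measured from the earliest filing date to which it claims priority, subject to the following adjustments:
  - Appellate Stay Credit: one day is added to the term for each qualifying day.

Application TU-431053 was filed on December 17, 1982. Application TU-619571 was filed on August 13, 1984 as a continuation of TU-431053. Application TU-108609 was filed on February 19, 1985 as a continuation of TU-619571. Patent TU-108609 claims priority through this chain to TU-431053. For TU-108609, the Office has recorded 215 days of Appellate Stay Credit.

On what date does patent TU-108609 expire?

Earliest priority filing: 17 December 1982.
Base term: 17 December 1982 + 16 years → 17 December 1998.
Appellate Stay Credit: +215 days → 20 July 1999.

1999-07-20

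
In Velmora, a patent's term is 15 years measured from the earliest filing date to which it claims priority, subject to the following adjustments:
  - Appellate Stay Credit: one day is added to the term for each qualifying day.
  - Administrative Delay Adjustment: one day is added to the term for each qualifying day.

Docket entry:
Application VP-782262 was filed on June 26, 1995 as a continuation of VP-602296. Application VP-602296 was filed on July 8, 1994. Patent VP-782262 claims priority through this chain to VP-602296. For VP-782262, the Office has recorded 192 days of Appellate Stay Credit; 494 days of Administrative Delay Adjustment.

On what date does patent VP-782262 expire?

Earliest priority filing: 8 July 1994.
Base term: 8 July 1994 + 15 years → 8 July 2009.
Appellate Stay Credit: +192 days → 16 January 2010.
Administrative Delay Adjustment: +494 days → 25 May 2011.

2011-05-25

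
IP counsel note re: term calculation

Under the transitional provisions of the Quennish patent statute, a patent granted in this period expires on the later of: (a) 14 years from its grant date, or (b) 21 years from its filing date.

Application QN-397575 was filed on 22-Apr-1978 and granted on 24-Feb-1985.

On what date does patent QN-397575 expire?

1999-04-22

(a) grant + 14 years → 24 February 1999.
(b) filing + 21 years → 22 April 1999.
Later of the two: 22 April 1999.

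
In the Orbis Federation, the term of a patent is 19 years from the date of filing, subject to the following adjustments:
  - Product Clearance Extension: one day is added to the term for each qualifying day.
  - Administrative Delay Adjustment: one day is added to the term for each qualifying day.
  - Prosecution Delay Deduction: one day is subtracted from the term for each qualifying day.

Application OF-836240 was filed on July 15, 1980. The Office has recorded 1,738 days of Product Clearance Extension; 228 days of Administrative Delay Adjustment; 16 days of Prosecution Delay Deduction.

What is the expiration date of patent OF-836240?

Base term: filing date + 19 years → 15 July 1999.
Product Clearance Extension: +1738 days → 17 April 2004.
Administrative Delay Adjustment: +228 days → 1 December 2004.
Prosecution Delay Deduction: −16 days → 15 November 2004.

November 15, 2004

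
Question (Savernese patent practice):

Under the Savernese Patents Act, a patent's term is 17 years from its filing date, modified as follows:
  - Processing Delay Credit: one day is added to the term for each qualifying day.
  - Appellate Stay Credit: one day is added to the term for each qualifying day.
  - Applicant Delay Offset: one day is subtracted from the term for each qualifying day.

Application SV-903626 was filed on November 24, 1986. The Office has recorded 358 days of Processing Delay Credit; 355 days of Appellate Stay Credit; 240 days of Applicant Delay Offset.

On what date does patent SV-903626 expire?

2005-03-11

Base term: filing date + 17 years → 24 November 2003.
Processing Delay Credit: +358 days → 16 November 2004.
Appellate Stay Credit: +355 days → 6 November 2005.
Applicant Delay Offset: −240 days → 11 March 2005.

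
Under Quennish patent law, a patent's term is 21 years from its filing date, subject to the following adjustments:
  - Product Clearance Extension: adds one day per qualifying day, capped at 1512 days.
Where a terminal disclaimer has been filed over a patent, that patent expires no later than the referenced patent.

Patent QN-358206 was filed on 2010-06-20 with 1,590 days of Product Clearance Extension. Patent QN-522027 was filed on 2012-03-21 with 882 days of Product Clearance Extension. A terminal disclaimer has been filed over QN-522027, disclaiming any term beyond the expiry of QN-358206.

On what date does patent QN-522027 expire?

Natural term of QN-522027:
  Base: filing + 21 years → 21 March 2033.
  Product Clearance Extension: 882 days (within the 1512-day cap) → +882 days → 20 August 2035.
Expiry of referenced patent QN-358206:
  Base: filing + 21 years → 20 June 2031.
  Product Clearance Extension: 1590 days claimed exceeds the 1512-day cap, so +1512 days → 10 August 2035.
Terminal disclaimer: QN-522027 expires on the earlier of 20 August 2035 and 10 August 2035.

August 10, 2035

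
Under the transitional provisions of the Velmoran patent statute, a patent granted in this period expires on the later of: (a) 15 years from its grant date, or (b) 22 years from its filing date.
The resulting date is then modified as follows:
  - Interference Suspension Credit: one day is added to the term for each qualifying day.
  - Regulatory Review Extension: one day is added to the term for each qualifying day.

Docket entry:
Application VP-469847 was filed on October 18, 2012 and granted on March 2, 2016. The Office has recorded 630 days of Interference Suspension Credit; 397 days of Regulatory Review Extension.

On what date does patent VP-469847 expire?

(a) grant + 15 years → 2 March 2031.
(b) filing + 22 years → 18 October 2034.
Later of the two: 18 October 2034.
Interference Suspension Credit: +630 days → 9 July 2036.
Regulatory Review Extension: +397 days → 10 August 2037.

2037-08-10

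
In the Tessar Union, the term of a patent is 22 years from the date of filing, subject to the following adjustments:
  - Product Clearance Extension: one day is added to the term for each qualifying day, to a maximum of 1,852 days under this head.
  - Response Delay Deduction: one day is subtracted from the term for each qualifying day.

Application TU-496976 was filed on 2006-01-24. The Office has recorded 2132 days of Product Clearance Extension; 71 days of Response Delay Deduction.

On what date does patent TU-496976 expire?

December 9, 2032

Base term: filing date + 22 years → 24 January 2028.
Product Clearance Extension: 2132 days claimed exceeds the 1852-day cap, so +1852 days → 18 February 2033.
Response Delay Deduction: −71 days → 9 December 2032.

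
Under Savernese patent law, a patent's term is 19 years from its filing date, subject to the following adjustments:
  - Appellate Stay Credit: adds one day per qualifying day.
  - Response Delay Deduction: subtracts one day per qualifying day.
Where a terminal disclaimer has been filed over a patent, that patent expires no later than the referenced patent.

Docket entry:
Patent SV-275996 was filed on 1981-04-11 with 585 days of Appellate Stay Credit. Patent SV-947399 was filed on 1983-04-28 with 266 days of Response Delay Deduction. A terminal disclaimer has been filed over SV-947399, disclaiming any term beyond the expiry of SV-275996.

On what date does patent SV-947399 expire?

Natural term of SV-947399:
  Base: filing + 19 years → 28 April 2002.
  Response Delay Deduction: −266 days → 5 August 2001.
Expiry of referenced patent SV-275996:
  Base: filing + 19 years → 11 April 2000.
  Appellate Stay Credit: +585 days → 17 November 2001.
Terminal disclaimer: SV-947399 expires on the earlier of 5 August 2001 and 17 November 2001.

August 5, 2001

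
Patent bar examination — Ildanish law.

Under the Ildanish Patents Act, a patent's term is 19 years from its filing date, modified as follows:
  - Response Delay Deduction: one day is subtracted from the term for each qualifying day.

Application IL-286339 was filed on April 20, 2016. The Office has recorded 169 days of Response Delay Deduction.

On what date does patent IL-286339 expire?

2034-11-02

Base term: filing date + 19 years → 20 April 2035.
Response Delay Deduction: −169 days → 2 November 2034.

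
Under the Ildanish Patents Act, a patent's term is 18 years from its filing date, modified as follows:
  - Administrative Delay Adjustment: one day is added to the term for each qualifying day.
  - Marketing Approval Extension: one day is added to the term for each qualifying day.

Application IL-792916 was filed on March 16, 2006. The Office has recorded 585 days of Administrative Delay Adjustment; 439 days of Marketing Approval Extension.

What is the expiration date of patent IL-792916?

Base term: filing date + 18 years → 16 March 2024.
Administrative Delay Adjustment: +585 days → 22 October 2025.
Marketing Approval Extension: +439 days → 4 January 2027.

January 4, 2027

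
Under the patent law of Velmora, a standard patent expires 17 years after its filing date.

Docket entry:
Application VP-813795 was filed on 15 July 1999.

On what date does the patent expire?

2016-07-15

Filing date + 17 years → 15 July 2016.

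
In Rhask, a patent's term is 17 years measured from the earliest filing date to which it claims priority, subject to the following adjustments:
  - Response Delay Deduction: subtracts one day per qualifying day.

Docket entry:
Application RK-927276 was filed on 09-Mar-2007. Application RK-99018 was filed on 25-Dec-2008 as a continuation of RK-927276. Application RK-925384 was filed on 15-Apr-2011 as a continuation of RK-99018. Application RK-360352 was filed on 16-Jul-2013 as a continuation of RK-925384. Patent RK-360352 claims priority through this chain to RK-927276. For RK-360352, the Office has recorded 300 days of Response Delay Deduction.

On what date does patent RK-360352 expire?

Earliest priority filing: 9 March 2007.
Base term: 9 March 2007 + 17 years → 9 March 2024.
Response Delay Deduction: −300 days → 14 May 2023.

May 14, 2023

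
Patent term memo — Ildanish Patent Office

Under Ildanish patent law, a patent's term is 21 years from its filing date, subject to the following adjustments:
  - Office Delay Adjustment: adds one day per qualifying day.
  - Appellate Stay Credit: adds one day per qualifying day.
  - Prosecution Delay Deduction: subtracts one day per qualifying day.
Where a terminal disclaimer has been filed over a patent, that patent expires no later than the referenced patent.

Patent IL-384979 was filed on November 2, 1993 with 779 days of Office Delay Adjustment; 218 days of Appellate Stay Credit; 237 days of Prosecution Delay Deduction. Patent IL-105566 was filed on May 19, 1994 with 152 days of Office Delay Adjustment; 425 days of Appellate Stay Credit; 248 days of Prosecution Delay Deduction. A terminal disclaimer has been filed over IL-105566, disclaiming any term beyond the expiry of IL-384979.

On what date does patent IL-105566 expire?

Natural term of IL-105566:
  Base: filing + 21 years → 19 May 2015.
  Office Delay Adjustment: +152 days → 18 October 2015.
  Appellate Stay Credit: +425 days → 16 December 2016.
  Prosecution Delay Deduction: −248 days → 12 April 2016.
Expiry of referenced patent IL-384979:
  Base: filing + 21 years → 2 November 2014.
  Office Delay Adjustment: +779 days → 20 December 2016.
  Appellate Stay Credit: +218 days → 26 July 2017.
  Prosecution Delay Deduction: −237 days → 1 December 2016.
Terminal disclaimer: IL-105566 expires on the earlier of 12 April 2016 and 1 December 2016.

2016-04-12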